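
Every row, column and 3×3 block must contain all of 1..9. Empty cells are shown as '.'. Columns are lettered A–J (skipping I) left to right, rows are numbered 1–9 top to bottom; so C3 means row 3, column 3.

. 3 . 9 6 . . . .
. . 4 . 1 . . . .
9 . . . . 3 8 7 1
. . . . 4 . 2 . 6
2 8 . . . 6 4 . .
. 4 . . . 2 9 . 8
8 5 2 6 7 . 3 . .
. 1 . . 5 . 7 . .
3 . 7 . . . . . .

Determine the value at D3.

4

G1 = 5: row 1 has {3,6,9}; col 7 has {2,3,4,7,8,9}; box has {1,7,8} → only 5 remains.
G2 = 6: row 2 has {1,4}; col 7 has {2,3,4,5,7,8,9}; box has {1,5,7,8} → only 6 remains.
E3 = 2: row 3 has {1,3,7,8,9}; col 5 has {1,4,5,6,7}; box has {1,3,6,9} → only 2 remains.
E6 = 3: row 6 has {2,4,8,9}; col 5 has {1,2,4,5,6,7}; box has {2,4,6} → only 3 remains.
G9 = 1: row 9 has {3,7}; col 7 has {2,3,4,5,6,7,8,9}; box has {3,7} → only 1 remains.
B3 = 6: row 3 has {1,2,3,7,8,9}; col 2 has {1,3,4,5,8}; box has {3,4,9} → only 6 remains.
C3 = 5: row 3 has {1,2,3,6,7,8,9}; col 3 has {2,4,7}; box has {3,4,6,9} → only 5 remains.
D3 = 4: row 3 has {1,2,3,5,6,7,8,9}; col 4 has {6,9}; box has {1,2,3,6,9} → only 4 remains.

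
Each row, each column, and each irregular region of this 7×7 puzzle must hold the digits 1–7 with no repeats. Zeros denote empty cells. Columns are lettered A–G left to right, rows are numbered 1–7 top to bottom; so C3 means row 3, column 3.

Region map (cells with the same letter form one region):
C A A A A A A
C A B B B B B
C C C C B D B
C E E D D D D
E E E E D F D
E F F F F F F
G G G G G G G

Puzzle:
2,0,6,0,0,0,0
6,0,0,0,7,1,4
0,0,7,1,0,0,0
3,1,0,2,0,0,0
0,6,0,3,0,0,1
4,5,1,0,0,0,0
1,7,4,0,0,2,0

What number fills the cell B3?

D2 = 5 (sole candidate).
A3 = 5 (sole candidate).
B3 = 4: row 3 has {1,5,7}; col 2 has {1,5,6,7}; region has {1,2,3,5,6,7} → only 4 remains.

4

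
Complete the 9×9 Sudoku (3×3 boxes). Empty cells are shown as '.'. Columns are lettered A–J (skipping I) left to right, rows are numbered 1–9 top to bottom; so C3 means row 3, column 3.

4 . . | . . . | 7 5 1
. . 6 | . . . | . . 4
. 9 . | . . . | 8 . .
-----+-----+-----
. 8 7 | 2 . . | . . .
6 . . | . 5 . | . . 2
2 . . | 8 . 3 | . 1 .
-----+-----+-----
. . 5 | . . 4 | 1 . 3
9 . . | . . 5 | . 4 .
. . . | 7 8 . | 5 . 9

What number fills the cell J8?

8

J3 = 6: row 3 has {8,9}; col 9 has {1,2,3,4,9}; box has {1,4,5,7,8} → only 6 remains.
J4 = 5: row 4 has {2,7,8}; col 9 has {1,2,3,4,6,9}; box has {1,2} → only 5 remains.
J6 = 7: row 6 has {1,2,3,8}; col 9 has {1,2,3,4,5,6,9}; box has {1,2,5} → only 7 remains.
J8 = 8: row 8 has {4,5,9}; col 9 has {1,2,3,4,5,6,7,9}; box has {1,3,4,5,9} → only 8 remains.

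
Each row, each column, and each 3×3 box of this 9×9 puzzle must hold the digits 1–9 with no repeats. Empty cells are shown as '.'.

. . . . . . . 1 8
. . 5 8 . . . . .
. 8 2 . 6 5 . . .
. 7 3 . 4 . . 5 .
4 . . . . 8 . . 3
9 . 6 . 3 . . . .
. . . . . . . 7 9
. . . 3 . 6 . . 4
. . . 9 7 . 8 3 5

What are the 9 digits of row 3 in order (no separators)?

row 3, column 9 = 7: row 3 has {2,5,6,8}; col 9 has {3,4,5,8,9}; box has {1,8} → only 7 remains.
row 5, column 3 = 1: row 5 has {3,4,8}; col 3 has {2,3,5,6}; box has {3,4,6,7,9} → only 1 remains.
row 8, column 8 = 2: row 8 has {3,4,6}; col 8 has {1,3,5,7}; box has {3,4,5,7,8,9} → only 2 remains.
row 9, column 3 = 4: row 9 has {3,5,7,8,9}; col 3 has {1,2,3,5,6}; box has {} → only 4 remains.
row 7, column 3 = 8: row 7 has {7,9}; col 3 has {1,2,3,4,5,6}; box has {4} → only 8 remains.
row 8, column 7 = 1: row 8 has {2,3,4,6}; col 7 has {8}; box has {2,3,4,5,7,8,9} → only 1 remains.
row 7, column 7 = 6: row 7 has {7,8,9}; col 7 has {1,8}; box has {1,2,3,4,5,7,8,9} → only 6 remains.
row 1, column 7 = 5: in row 1, 5 can only go here (every other open cell in that row sees a 5).
row 4, column 1 = 8: in row 4, 8 can only go here (every other open cell in that row sees an 8).
row 6, column 8 = 8: in row 6, 8 can only go here (every other open cell in that row sees an 8).
row 6, column 7 = 4: in row 6, 4 can only go here (every other open cell in that row sees a 4).
row 8, column 5 = 8: in row 8, 8 can only go here (every other open cell in that row sees an 8).
row 5, column 7 = 7: in column 7, 7 can only go here (every other open cell in that column sees a 7).
Singles propagation stalls; row 3, column 7 is still open with candidates {3,9}.
  Try row 3, column 7 = 9: this forces row 3, column 8=4, row 4, column 7=2, row 6, column 9=1, row 2, column 7=3, row 2, column 8=6, row 2, column 9=2, row 3, column 4=1, row 4, column 4=6; then row 4, column 9 has no candidate left — contradiction.
So row 3, column 7 = 3.
row 3, column 1 = 1: row 3 has {2,3,5,6,7,8}; col 1 has {4,8,9}; box has {2,5,8} → only 1 remains.
row 3, column 4 = 4: row 3 has {1,2,3,5,6,7,8}; col 4 has {3,8,9}; box has {5,6,8} → only 4 remains.
row 3, column 8 = 9: row 3 has {1,2,3,4,5,6,7,8}; col 8 has {1,2,3,5,7,8}; box has {1,3,5,7,8} → only 9 remains.

182465397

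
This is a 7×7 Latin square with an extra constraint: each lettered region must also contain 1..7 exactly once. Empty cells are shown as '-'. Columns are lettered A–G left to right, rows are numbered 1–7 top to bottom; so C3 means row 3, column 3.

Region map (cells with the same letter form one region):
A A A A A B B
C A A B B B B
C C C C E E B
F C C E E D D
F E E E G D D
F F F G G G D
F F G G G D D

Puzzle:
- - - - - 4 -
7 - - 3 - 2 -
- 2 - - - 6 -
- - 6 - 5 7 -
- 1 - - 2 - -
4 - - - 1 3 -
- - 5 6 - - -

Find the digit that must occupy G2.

E2 = 6: row 2 has {2,3,7}; col 5 has {1,2,5}; region has {2,3,4} → only 6 remains.
F5 = 5: row 5 has {1,2}; col 6 has {2,3,4,6,7}; region has {7} → only 5 remains.
D6 = 7: row 6 has {1,3,4}; col 4 has {3,6}; region has {1,2,3,5,6} → only 7 remains.
E7 = 4: row 7 has {5,6}; col 5 has {1,2,5,6}; region has {1,2,3,5,6,7} → only 4 remains.
F7 = 1: row 7 has {4,5,6}; col 6 has {2,3,4,5,6,7}; region has {5,7} → only 1 remains.
D5 = 4: row 5 has {1,2,5}; col 4 has {3,6,7}; region has {1,5,6} → only 4 remains.
C6 = 2: row 6 has {1,3,4,7}; col 3 has {5,6}; region has {4} → only 2 remains.
G6 = 6: row 6 has {1,2,3,4,7}; col 7 has {}; region has {1,5,7} → only 6 remains.
A7 = 3: row 7 has {1,4,5,6}; col 1 has {4,7}; region has {2,4} → only 3 remains.
B7 = 7: row 7 has {1,3,4,5,6}; col 2 has {1,2}; region has {2,3,4} → only 7 remains.
G7 = 2: row 7 has {1,3,4,5,6,7}; col 7 has {6}; region has {1,5,6,7} → only 2 remains.
A4 = 1: row 4 has {5,6,7}; col 1 has {3,4,7}; region has {2,3,4,7} → only 1 remains.
D4 = 2: row 4 has {1,5,6,7}; col 4 has {3,4,6,7}; region has {1,4,5,6} → only 2 remains.
A5 = 6: row 5 has {1,2,4,5}; col 1 has {1,3,4,7}; region has {1,2,3,4,7} → only 6 remains.
G5 = 3: row 5 has {1,2,4,5,6}; col 7 has {2,6}; region has {1,2,5,6,7} → only 3 remains.
B6 = 5: row 6 has {1,2,3,4,6,7}; col 2 has {1,2,7}; region has {1,2,3,4,6,7} → only 5 remains.
B2 = 4: row 2 has {2,3,6,7}; col 2 has {1,2,5,7}; region has {} → only 4 remains.
C2 = 1: row 2 has {2,3,4,6,7}; col 3 has {2,5,6}; region has {4} → only 1 remains.
G2 = 5: row 2 has {1,2,3,4,6,7}; col 7 has {2,3,6}; region has {2,3,4,6} → only 5 remains.

5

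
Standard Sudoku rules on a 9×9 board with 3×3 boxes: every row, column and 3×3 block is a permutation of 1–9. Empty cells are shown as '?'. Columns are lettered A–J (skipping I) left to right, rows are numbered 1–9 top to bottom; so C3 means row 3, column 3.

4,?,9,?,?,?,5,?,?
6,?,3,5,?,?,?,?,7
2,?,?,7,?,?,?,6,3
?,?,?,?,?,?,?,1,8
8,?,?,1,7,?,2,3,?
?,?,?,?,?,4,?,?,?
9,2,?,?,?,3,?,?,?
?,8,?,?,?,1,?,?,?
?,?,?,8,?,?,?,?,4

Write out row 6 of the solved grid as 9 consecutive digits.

132984675

B2 = 1 (sole candidate).
B3 = 5 (sole candidate).
C3 = 8 (sole candidate).
F3 = 9 (sole candidate).
B1 = 7 (sole candidate).
E6 = 8: in row 6, 8 can only go here (every other open cell in that row sees an 8).
F9 = 7 (hidden single in column 6).
H2 = 4 (hidden single in column 8).
E2 = 2 (sole candidate).
F2 = 8 (sole candidate).
G2 = 9 (sole candidate).
G3 = 1 (sole candidate).
F1 = 6 (sole candidate).
J1 = 2 (sole candidate).
E3 = 4 (sole candidate).
F5 = 5 (sole candidate).
D1 = 3 (sole candidate).
E1 = 1 (sole candidate).
H1 = 8 (sole candidate).
F4 = 2 (sole candidate).
C6 = 2: in row 6, 2 can only go here (every other open cell in that row sees a 2).
A6 = 1: in row 6, 1 can only go here (every other open cell in that row sees a 1).
B6 = 3: in row 6, 3 can only go here (every other open cell in that row sees a 3).
B9 = 6 (sole candidate).
G9 = 3 (sole candidate).
A9 = 5 (sole candidate).
C9 = 1 (sole candidate).
E9 = 9 (sole candidate).
H9 = 2 (sole candidate).
A4 = 7 (sole candidate).
A8 = 3 (sole candidate).
E4 = 3 (hidden single in row 4).
C4 = 5 (hidden single in row 4).
J7 = 1 (hidden single in row 7).
G7 = 8 (hidden single in row 7).
D8 = 2 (hidden single in row 8).
C8 = 4 (hidden single in row 8).
C5 = 6 (sole candidate).
J5 = 9 (sole candidate).
C7 = 7 (sole candidate).
H7 = 5 (sole candidate).
J8 = 6 (sole candidate).
B5 = 4 (sole candidate).
H6 = 7: row 6 has {1,2,3,4,8}; col 8 has {1,2,3,4,5,6,8}; box has {1,2,3,8,9} → only 7 remains.
J6 = 5: row 6 has {1,2,3,4,7,8}; col 9 has {1,2,3,4,6,7,8,9}; box has {1,2,3,7,8,9} → only 5 remains.
E7 = 6 (sole candidate).
E8 = 5 (sole candidate).
G8 = 7 (sole candidate).
H8 = 9 (sole candidate).
B4 = 9 (sole candidate).
D4 = 6 (sole candidate).
G4 = 4 (sole candidate).
D6 = 9: row 6 has {1,2,3,4,5,7,8}; col 4 has {1,2,3,5,6,7,8}; box has {1,2,3,4,5,6,7,8} → only 9 remains.
G6 = 6: row 6 has {1,2,3,4,5,7,8,9}; col 7 has {1,2,3,4,5,7,8,9}; box has {1,2,3,4,5,7,8,9} → only 6 remains.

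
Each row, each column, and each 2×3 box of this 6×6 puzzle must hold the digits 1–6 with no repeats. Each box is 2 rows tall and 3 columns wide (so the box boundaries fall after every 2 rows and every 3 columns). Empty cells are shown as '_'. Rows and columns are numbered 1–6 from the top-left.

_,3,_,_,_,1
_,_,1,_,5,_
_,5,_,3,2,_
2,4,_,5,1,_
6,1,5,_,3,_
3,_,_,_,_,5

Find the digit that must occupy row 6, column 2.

2

row 2, column 1 = 4: row 2 has {1,5}; col 1 has {2,3,6}; box has {1,3} → only 4 remains.
row 3, column 1 = 1: row 3 has {2,3,5}; col 1 has {2,3,4,6}; box has {2,4,5} → only 1 remains.
row 3, column 3 = 6: row 3 has {1,2,3,5}; col 3 has {1,5}; box has {1,2,4,5} → only 6 remains.
row 3, column 6 = 4: row 3 has {1,2,3,5,6}; col 6 has {1,5}; box has {1,2,3,5} → only 4 remains.
row 4, column 3 = 3: row 4 has {1,2,4,5}; col 3 has {1,5,6}; box has {1,2,4,5,6} → only 3 remains.
row 4, column 6 = 6: row 4 has {1,2,3,4,5}; col 6 has {1,4,5}; box has {1,2,3,4,5} → only 6 remains.
row 5, column 6 = 2: row 5 has {1,3,5,6}; col 6 has {1,4,5,6}; box has {3,5} → only 2 remains.
row 6, column 2 = 2: row 6 has {3,5}; col 2 has {1,3,4,5}; box has {1,3,5,6} → only 2 remains.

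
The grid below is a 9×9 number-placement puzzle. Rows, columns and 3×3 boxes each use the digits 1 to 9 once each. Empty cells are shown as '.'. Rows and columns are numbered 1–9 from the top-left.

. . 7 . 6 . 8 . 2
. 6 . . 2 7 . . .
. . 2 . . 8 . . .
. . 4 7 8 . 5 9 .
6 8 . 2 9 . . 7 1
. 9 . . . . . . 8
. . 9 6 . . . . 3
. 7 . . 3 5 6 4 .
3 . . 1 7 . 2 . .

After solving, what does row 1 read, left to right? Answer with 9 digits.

937461852

row 4, column 9 = 6 (sole candidate).
row 7, column 5 = 4 (sole candidate).
row 7, column 6 = 2 (sole candidate).
row 8, column 9 = 9 (sole candidate).
row 9, column 6 = 9 (sole candidate).
row 9, column 9 = 5 (sole candidate).
row 2, column 9 = 4 (sole candidate).
row 3, column 9 = 7 (sole candidate).
row 8, column 4 = 8 (sole candidate).
row 9, column 2 = 4 (sole candidate).
row 9, column 8 = 8 (sole candidate).
row 7, column 8 = 1 (sole candidate).
row 8, column 3 = 1 (sole candidate).
row 9, column 3 = 6 (sole candidate).
row 7, column 2 = 5 (sole candidate).
row 7, column 7 = 7 (sole candidate).
row 8, column 1 = 2 (sole candidate).
row 4, column 1 = 1 (sole candidate).
row 4, column 6 = 3 (sole candidate).
row 5, column 6 = 4 (sole candidate).
row 5, column 7 = 3 (sole candidate).
row 6, column 4 = 5 (sole candidate).
row 6, column 5 = 1 (sole candidate).
row 6, column 6 = 6 (sole candidate).
row 6, column 7 = 4 (sole candidate).
row 6, column 8 = 2 (sole candidate).
row 7, column 1 = 8 (sole candidate).
row 1, column 6 = 1: row 1 has {2,6,7,8}; col 6 has {2,3,4,5,6,7,8,9}; box has {2,6,7,8} → only 1 remains.
row 3, column 5 = 5 (sole candidate).
row 4, column 2 = 2 (sole candidate).
row 5, column 3 = 5 (sole candidate).
row 6, column 1 = 7 (sole candidate).
row 6, column 3 = 3 (sole candidate).
row 1, column 2 = 3: row 1 has {1,2,6,7,8}; col 2 has {2,4,5,6,7,8,9}; box has {2,6,7} → only 3 remains.
row 1, column 8 = 5: row 1 has {1,2,3,6,7,8}; col 8 has {1,2,4,7,8,9}; box has {2,4,7,8} → only 5 remains.
row 2, column 3 = 8 (sole candidate).
row 2, column 8 = 3 (sole candidate).
row 3, column 2 = 1 (sole candidate).
row 3, column 7 = 9 (sole candidate).
row 3, column 8 = 6 (sole candidate).
row 2, column 4 = 9 (sole candidate).
row 2, column 7 = 1 (sole candidate).
row 3, column 1 = 4 (sole candidate).
row 3, column 4 = 3 (sole candidate).
row 1, column 1 = 9: row 1 has {1,2,3,5,6,7,8}; col 1 has {1,2,3,4,6,7,8}; box has {1,2,3,4,6,7,8} → only 9 remains.
row 1, column 4 = 4: row 1 has {1,2,3,5,6,7,8,9}; col 4 has {1,2,3,5,6,7,8,9}; box has {1,2,3,5,6,7,8,9} → only 4 remains.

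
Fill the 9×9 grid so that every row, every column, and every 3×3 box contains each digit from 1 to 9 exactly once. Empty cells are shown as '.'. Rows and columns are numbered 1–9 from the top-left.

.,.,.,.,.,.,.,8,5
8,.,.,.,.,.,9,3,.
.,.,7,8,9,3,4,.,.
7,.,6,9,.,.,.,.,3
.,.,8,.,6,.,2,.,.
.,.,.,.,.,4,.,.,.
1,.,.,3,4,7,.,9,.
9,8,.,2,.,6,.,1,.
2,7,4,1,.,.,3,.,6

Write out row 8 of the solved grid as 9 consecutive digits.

983256714

R7C3 = 5 (sole candidate).
R7C7 = 8 (sole candidate).
R7C9 = 2 (sole candidate).
R8C3 = 3: row 8 has {1,2,6,8,9}; col 3 has {4,5,6,7,8}; box has {1,2,4,5,7,8,9} → only 3 remains.
R8C5 = 5: row 8 has {1,2,3,6,8,9}; col 5 has {4,6,9}; box has {1,2,3,4,6,7} → only 5 remains.
R8C7 = 7: row 8 has {1,2,3,5,6,8,9}; col 7 has {2,3,4,8,9}; box has {1,2,3,6,8,9} → only 7 remains.
R8C9 = 4: row 8 has {1,2,3,5,6,7,8,9}; col 9 has {2,3,5,6}; box has {1,2,3,6,7,8,9} → only 4 remains.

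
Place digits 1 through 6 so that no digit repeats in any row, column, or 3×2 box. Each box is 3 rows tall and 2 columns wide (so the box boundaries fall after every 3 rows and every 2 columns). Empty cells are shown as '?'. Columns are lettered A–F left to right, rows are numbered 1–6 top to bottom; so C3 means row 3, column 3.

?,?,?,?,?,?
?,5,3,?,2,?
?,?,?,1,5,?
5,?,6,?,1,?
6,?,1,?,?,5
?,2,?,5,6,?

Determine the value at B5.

3

C6 = 4 (sole candidate).
F6 = 3 (sole candidate).
C3 = 2 (sole candidate).
E5 = 4 (sole candidate).
A6 = 1 (sole candidate).
C1 = 5 (sole candidate).
E1 = 3 (sole candidate).
A2 = 4 (sole candidate).
D2 = 6 (sole candidate).
F2 = 1 (sole candidate).
A3 = 3 (sole candidate).
B3 = 6 (sole candidate).
F3 = 4 (sole candidate).
F4 = 2 (sole candidate).
B5 = 3: row 5 has {1,4,5,6}; col 2 has {2,5,6}; box has {1,2,5,6} → only 3 remains.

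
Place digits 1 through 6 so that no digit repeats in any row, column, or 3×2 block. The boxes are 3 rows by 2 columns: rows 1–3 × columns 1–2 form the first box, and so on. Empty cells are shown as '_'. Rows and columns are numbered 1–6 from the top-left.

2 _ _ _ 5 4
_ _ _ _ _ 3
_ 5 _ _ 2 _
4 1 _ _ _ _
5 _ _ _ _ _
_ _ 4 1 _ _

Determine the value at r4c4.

r1c3 = 1: in row 1, 1 can only go here (every other open cell in that row sees a 1).
r3c4 = 4: in row 3, 4 can only go here (every other open cell in that row sees a 4).
r2c2 = 4: in row 2, 4 can only go here (every other open cell in that row sees a 4).
r5c5 = 4: in row 5, 4 can only go here (every other open cell in that row sees a 4).
r5c6 = 1: in row 5, 1 can only go here (every other open cell in that row sees a 1).
r3c6 = 6: row 3 has {2,4,5}; col 6 has {1,3,4}; box has {2,3,4,5} → only 6 remains.
r2c5 = 1: row 2 has {3,4}; col 5 has {2,4,5}; box has {2,3,4,5,6} → only 1 remains.
r3c3 = 3: row 3 has {2,4,5,6}; col 3 has {1,4}; box has {1,4} → only 3 remains.
r1c4 = 6: row 1 has {1,2,4,5}; col 4 has {1,4}; box has {1,3,4} → only 6 remains.
r2c1 = 6: row 2 has {1,3,4}; col 1 has {2,4,5}; box has {2,4,5} → only 6 remains.
r3c1 = 1: row 3 has {2,3,4,5,6}; col 1 has {2,4,5,6}; box has {2,4,5,6} → only 1 remains.
r6c1 = 3: row 6 has {1,4}; col 1 has {1,2,4,5,6}; box has {1,4,5} → only 3 remains.
r6c5 = 6: row 6 has {1,3,4}; col 5 has {1,2,4,5}; box has {1,4} → only 6 remains.
r1c2 = 3: row 1 has {1,2,4,5,6}; col 2 has {1,4,5}; box has {1,2,4,5,6} → only 3 remains.
r4c5 = 3: row 4 has {1,4}; col 5 has {1,2,4,5,6}; box has {1,4,6} → only 3 remains.
r6c2 = 2: row 6 has {1,3,4,6}; col 2 has {1,3,4,5}; box has {1,3,4,5} → only 2 remains.
r6c6 = 5: row 6 has {1,2,3,4,6}; col 6 has {1,3,4,6}; box has {1,3,4,6} → only 5 remains.
r4c6 = 2: row 4 has {1,3,4}; col 6 has {1,3,4,5,6}; box has {1,3,4,5,6} → only 2 remains.
r5c2 = 6: row 5 has {1,4,5}; col 2 has {1,2,3,4,5}; box has {1,2,3,4,5} → only 6 remains.
r5c3 = 2: row 5 has {1,4,5,6}; col 3 has {1,3,4}; box has {1,4} → only 2 remains.
r5c4 = 3: row 5 has {1,2,4,5,6}; col 4 has {1,4,6}; box has {1,2,4} → only 3 remains.
r2c3 = 5: row 2 has {1,3,4,6}; col 3 has {1,2,3,4}; box has {1,3,4,6} → only 5 remains.
r2c4 = 2: row 2 has {1,3,4,5,6}; col 4 has {1,3,4,6}; box has {1,3,4,5,6} → only 2 remains.
r4c3 = 6: row 4 has {1,2,3,4}; col 3 has {1,2,3,4,5}; box has {1,2,3,4} → only 6 remains.
r4c4 = 5: row 4 has {1,2,3,4,6}; col 4 has {1,2,3,4,6}; box has {1,2,3,4,6} → only 5 remains.

5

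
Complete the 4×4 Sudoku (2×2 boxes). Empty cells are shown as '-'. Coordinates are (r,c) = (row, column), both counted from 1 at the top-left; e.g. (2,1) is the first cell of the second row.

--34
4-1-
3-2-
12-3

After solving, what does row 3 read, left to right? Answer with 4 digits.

(1,1) = 2: row 1 has {3,4}; col 1 has {1,3,4}; box has {4} → only 2 remains.
(1,2) = 1: row 1 has {2,3,4}; col 2 has {2}; box has {2,4} → only 1 remains.
(2,2) = 3: row 2 has {1,4}; col 2 has {1,2}; box has {1,2,4} → only 3 remains.
(2,4) = 2: row 2 has {1,3,4}; col 4 has {3,4}; box has {1,3,4} → only 2 remains.
(3,2) = 4: row 3 has {2,3}; col 2 has {1,2,3}; box has {1,2,3} → only 4 remains.
(3,4) = 1: row 3 has {2,3,4}; col 4 has {2,3,4}; box has {2,3} → only 1 remains.

3421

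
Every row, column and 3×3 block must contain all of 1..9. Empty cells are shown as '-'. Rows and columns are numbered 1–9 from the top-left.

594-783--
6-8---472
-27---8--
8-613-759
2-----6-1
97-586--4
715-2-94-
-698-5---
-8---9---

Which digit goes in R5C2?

R1C9 = 6 (sole candidate).
R2C2 = 3 (sole candidate).
R2C4 = 9 (sole candidate).
R2C6 = 1 (sole candidate).
R3C1 = 1 (sole candidate).
R3C8 = 9 (sole candidate).
R3C9 = 5 (sole candidate).
R4C2 = 4 (sole candidate).
R4C6 = 2 (sole candidate).
R5C2 = 5: row 5 has {1,2,6}; col 2 has {1,2,3,4,6,7,8,9}; box has {2,4,6,7,8,9} → only 5 remains.

5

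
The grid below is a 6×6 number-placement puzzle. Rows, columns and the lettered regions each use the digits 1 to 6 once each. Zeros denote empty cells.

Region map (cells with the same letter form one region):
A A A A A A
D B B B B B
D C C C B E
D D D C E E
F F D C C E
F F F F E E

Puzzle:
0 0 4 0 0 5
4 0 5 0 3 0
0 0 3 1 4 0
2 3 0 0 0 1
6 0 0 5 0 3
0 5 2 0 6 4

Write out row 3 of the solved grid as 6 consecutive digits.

R3C1 = 5: row 3 has {1,3,4}; col 1 has {2,4,6}; region has {2,3,4} → only 5 remains.
R3C6 = 2: row 3 has {1,3,4,5}; col 6 has {1,3,4,5}; region has {1,3,4,6} → only 2 remains.
R4C3 = 6: row 4 has {1,2,3}; col 3 has {2,3,4,5}; region has {2,3,4,5} → only 6 remains.
R4C4 = 4: row 4 has {1,2,3,6}; col 4 has {1,5}; region has {1,3,5} → only 4 remains.
R4C5 = 5: row 4 has {1,2,3,4,6}; col 5 has {3,4,6}; region has {1,2,3,4,6} → only 5 remains.
R5C3 = 1: row 5 has {3,5,6}; col 3 has {2,3,4,5,6}; region has {2,3,4,5,6} → only 1 remains.
R5C5 = 2: row 5 has {1,3,5,6}; col 5 has {3,4,5,6}; region has {1,3,4,5} → only 2 remains.
R6C4 = 3: row 6 has {2,4,5,6}; col 4 has {1,4,5}; region has {2,5,6} → only 3 remains.
R1C5 = 1: row 1 has {4,5}; col 5 has {2,3,4,5,6}; region has {4,5} → only 1 remains.
R2C6 = 6: row 2 has {3,4,5}; col 6 has {1,2,3,4,5}; region has {3,4,5} → only 6 remains.
R3C2 = 6: row 3 has {1,2,3,4,5}; col 2 has {3,5}; region has {1,2,3,4,5} → only 6 remains.

563142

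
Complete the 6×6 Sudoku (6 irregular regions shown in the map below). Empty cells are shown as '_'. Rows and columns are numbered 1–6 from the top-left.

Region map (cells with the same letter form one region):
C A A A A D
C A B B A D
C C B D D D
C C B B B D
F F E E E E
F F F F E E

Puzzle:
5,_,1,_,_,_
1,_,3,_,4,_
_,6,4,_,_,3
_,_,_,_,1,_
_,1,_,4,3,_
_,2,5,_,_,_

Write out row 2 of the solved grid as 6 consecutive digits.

153246

R1C2 = 3: row 1 has {1,5}; col 2 has {1,2,6}; region has {1,4} → only 3 remains.
R2C2 = 5: row 2 has {1,3,4}; col 2 has {1,2,3,6}; region has {1,3,4} → only 5 remains.
R3C1 = 2: row 3 has {3,4,6}; col 1 has {1,5}; region has {1,5,6} → only 2 remains.
R3C5 = 5: row 3 has {2,3,4,6}; col 5 has {1,3,4}; region has {3} → only 5 remains.
R4C2 = 4: row 4 has {1}; col 2 has {1,2,3,5,6}; region has {1,2,5,6} → only 4 remains.
R5C1 = 6: row 5 has {1,3,4}; col 1 has {1,2,5}; region has {1,2,5} → only 6 remains.
R5C3 = 2: row 5 has {1,3,4,6}; col 3 has {1,3,4,5}; region has {3,4} → only 2 remains.
R5C6 = 5: row 5 has {1,2,3,4,6}; col 6 has {3}; region has {2,3,4} → only 5 remains.
R6C4 = 3: row 6 has {2,5}; col 4 has {4}; region has {1,2,5,6} → only 3 remains.
R6C5 = 6: row 6 has {2,3,5}; col 5 has {1,3,4,5}; region has {2,3,4,5} → only 6 remains.
R6C6 = 1: row 6 has {2,3,5,6}; col 6 has {3,5}; region has {2,3,4,5,6} → only 1 remains.
R1C5 = 2: row 1 has {1,3,5}; col 5 has {1,3,4,5,6}; region has {1,3,4,5} → only 2 remains.
R3C4 = 1: row 3 has {2,3,4,5,6}; col 4 has {3,4}; region has {3,5} → only 1 remains.
R4C1 = 3: row 4 has {1,4}; col 1 has {1,2,5,6}; region has {1,2,4,5,6} → only 3 remains.
R4C3 = 6: row 4 has {1,3,4}; col 3 has {1,2,3,4,5}; region has {1,3,4} → only 6 remains.
R4C6 = 2: row 4 has {1,3,4,6}; col 6 has {1,3,5}; region has {1,3,5} → only 2 remains.
R6C1 = 4: row 6 has {1,2,3,5,6}; col 1 has {1,2,3,5,6}; region has {1,2,3,5,6} → only 4 remains.
R1C4 = 6: row 1 has {1,2,3,5}; col 4 has {1,3,4}; region has {1,2,3,4,5} → only 6 remains.
R1C6 = 4: row 1 has {1,2,3,5,6}; col 6 has {1,2,3,5}; region has {1,2,3,5} → only 4 remains.
R2C4 = 2: row 2 has {1,3,4,5}; col 4 has {1,3,4,6}; region has {1,3,4,6} → only 2 remains.
R2C6 = 6: row 2 has {1,2,3,4,5}; col 6 has {1,2,3,4,5}; region has {1,2,3,4,5} → only 6 remains.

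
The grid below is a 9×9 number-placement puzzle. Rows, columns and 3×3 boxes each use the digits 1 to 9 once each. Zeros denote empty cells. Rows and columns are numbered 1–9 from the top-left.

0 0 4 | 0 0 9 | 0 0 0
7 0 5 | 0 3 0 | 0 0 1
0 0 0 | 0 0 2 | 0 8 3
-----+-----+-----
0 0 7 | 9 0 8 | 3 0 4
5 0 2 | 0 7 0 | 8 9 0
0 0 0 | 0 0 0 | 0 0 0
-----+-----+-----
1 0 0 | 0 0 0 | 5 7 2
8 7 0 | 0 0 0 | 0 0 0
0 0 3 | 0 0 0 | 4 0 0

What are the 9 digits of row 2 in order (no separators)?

725836941

row 4, column 1 = 6: row 4 has {3,4,7,8,9}; col 1 has {1,5,7,8}; box has {2,5,7} → only 6 remains.
row 4, column 2 = 1: row 4 has {3,4,6,7,8,9}; col 2 has {7}; box has {2,5,6,7} → only 1 remains.
row 5, column 9 = 6: row 5 has {2,5,7,8,9}; col 9 has {1,2,3,4}; box has {3,4,8,9} → only 6 remains.
row 8, column 9 = 9: row 8 has {7,8}; col 9 has {1,2,3,4,6}; box has {2,4,5,7} → only 9 remains.
row 9, column 9 = 8: row 9 has {3,4}; col 9 has {1,2,3,4,6,9}; box has {2,4,5,7,9} → only 8 remains.
row 3, column 1 = 9: row 3 has {2,3,8}; col 1 has {1,5,6,7,8}; box has {4,5,7} → only 9 remains.
row 3, column 2 = 6: row 3 has {2,3,8,9}; col 2 has {1,7}; box has {4,5,7,9} → only 6 remains.
row 3, column 3 = 1: row 3 has {2,3,6,8,9}; col 3 has {2,3,4,5,7}; box has {4,5,6,7,9} → only 1 remains.
row 3, column 7 = 7: row 3 has {1,2,3,6,8,9}; col 7 has {3,4,5,8}; box has {1,3,8} → only 7 remains.
row 8, column 3 = 6: row 8 has {7,8,9}; col 3 has {1,2,3,4,5,7}; box has {1,3,7,8} → only 6 remains.
row 8, column 7 = 1: row 8 has {6,7,8,9}; col 7 has {3,4,5,7,8}; box has {2,4,5,7,8,9} → only 1 remains.
row 8, column 8 = 3: row 8 has {1,6,7,8,9}; col 8 has {7,8,9}; box has {1,2,4,5,7,8,9} → only 3 remains.
row 9, column 1 = 2: row 9 has {3,4,8}; col 1 has {1,5,6,7,8,9}; box has {1,3,6,7,8} → only 2 remains.
row 9, column 8 = 6: row 9 has {2,3,4,8}; col 8 has {3,7,8,9}; box has {1,2,3,4,5,7,8,9} → only 6 remains.
row 1, column 1 = 3: row 1 has {4,9}; col 1 has {1,2,5,6,7,8,9}; box has {1,4,5,6,7,9} → only 3 remains.
row 1, column 9 = 5: row 1 has {3,4,9}; col 9 has {1,2,3,4,6,8,9}; box has {1,3,7,8} → only 5 remains.
row 6, column 1 = 4: row 6 has {}; col 1 has {1,2,3,5,6,7,8,9}; box has {1,2,5,6,7} → only 4 remains.
row 6, column 7 = 2: row 6 has {4}; col 7 has {1,3,4,5,7,8}; box has {3,4,6,8,9} → only 2 remains.
row 6, column 9 = 7: row 6 has {2,4}; col 9 has {1,2,3,4,5,6,8,9}; box has {2,3,4,6,8,9} → only 7 remains.
row 7, column 3 = 9: row 7 has {1,2,5,7}; col 3 has {1,2,3,4,5,6,7}; box has {1,2,3,6,7,8} → only 9 remains.
row 9, column 2 = 5: row 9 has {2,3,4,6,8}; col 2 has {1,6,7}; box has {1,2,3,6,7,8,9} → only 5 remains.
row 1, column 7 = 6: row 1 has {3,4,5,9}; col 7 has {1,2,3,4,5,7,8}; box has {1,3,5,7,8} → only 6 remains.
row 1, column 8 = 2: row 1 has {3,4,5,6,9}; col 8 has {3,6,7,8,9}; box has {1,3,5,6,7,8} → only 2 remains.
row 2, column 7 = 9: row 2 has {1,3,5,7}; col 7 has {1,2,3,4,5,6,7,8}; box has {1,2,3,5,6,7,8} → only 9 remains.
row 2, column 8 = 4: row 2 has {1,3,5,7,9}; col 8 has {2,3,6,7,8,9}; box has {1,2,3,5,6,7,8,9} → only 4 remains.
row 4, column 8 = 5: row 4 has {1,3,4,6,7,8,9}; col 8 has {2,3,4,6,7,8,9}; box has {2,3,4,6,7,8,9} → only 5 remains.
row 5, column 2 = 3: row 5 has {2,5,6,7,8,9}; col 2 has {1,5,6,7}; box has {1,2,4,5,6,7} → only 3 remains.
row 6, column 3 = 8: row 6 has {2,4,7}; col 3 has {1,2,3,4,5,6,7,9}; box has {1,2,3,4,5,6,7} → only 8 remains.
row 6, column 8 = 1: row 6 has {2,4,7,8}; col 8 has {2,3,4,5,6,7,8,9}; box has {2,3,4,5,6,7,8,9} → only 1 remains.
row 7, column 2 = 4: row 7 has {1,2,5,7,9}; col 2 has {1,3,5,6,7}; box has {1,2,3,5,6,7,8,9} → only 4 remains.
row 1, column 2 = 8: row 1 has {2,3,4,5,6,9}; col 2 has {1,3,4,5,6,7}; box has {1,3,4,5,6,7,9} → only 8 remains.
row 1, column 5 = 1: row 1 has {2,3,4,5,6,8,9}; col 5 has {3,7}; box has {2,3,9} → only 1 remains.
row 2, column 2 = 2: row 2 has {1,3,4,5,7,9}; col 2 has {1,3,4,5,6,7,8}; box has {1,3,4,5,6,7,8,9} → only 2 remains.
row 2, column 6 = 6: row 2 has {1,2,3,4,5,7,9}; col 6 has {2,8,9}; box has {1,2,3,9} → only 6 remains.
row 4, column 5 = 2: row 4 has {1,3,4,5,6,7,8,9}; col 5 has {1,3,7}; box has {7,8,9} → only 2 remains.
row 6, column 2 = 9: row 6 has {1,2,4,7,8}; col 2 has {1,2,3,4,5,6,7,8}; box has {1,2,3,4,5,6,7,8} → only 9 remains.
row 7, column 6 = 3: row 7 has {1,2,4,5,7,9}; col 6 has {2,6,8,9}; box has {} → only 3 remains.
row 9, column 5 = 9: row 9 has {2,3,4,5,6,8}; col 5 has {1,2,3,7}; box has {3} → only 9 remains.
row 1, column 4 = 7: row 1 has {1,2,3,4,5,6,8,9}; col 4 has {9}; box has {1,2,3,6,9} → only 7 remains.
row 2, column 4 = 8: row 2 has {1,2,3,4,5,6,7,9}; col 4 has {7,9}; box has {1,2,3,6,7,9} → only 8 remains.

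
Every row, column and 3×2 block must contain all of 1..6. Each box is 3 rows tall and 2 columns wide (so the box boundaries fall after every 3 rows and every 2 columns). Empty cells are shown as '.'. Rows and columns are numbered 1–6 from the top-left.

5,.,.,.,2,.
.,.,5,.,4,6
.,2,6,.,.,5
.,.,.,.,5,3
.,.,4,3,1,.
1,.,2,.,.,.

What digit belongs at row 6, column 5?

row 1, column 6 = 1 (sole candidate).
row 2, column 1 = 3 (sole candidate).
row 2, column 2 = 1 (sole candidate).
row 2, column 4 = 2 (sole candidate).
row 3, column 1 = 4 (sole candidate).
row 3, column 4 = 1 (sole candidate).
row 3, column 5 = 3 (sole candidate).
row 4, column 3 = 1 (sole candidate).
row 4, column 4 = 6 (sole candidate).
row 5, column 6 = 2 (sole candidate).
row 6, column 4 = 5 (sole candidate).
row 6, column 5 = 6: row 6 has {1,2,5}; col 5 has {1,2,3,4,5}; box has {1,2,3,5} → only 6 remains.

6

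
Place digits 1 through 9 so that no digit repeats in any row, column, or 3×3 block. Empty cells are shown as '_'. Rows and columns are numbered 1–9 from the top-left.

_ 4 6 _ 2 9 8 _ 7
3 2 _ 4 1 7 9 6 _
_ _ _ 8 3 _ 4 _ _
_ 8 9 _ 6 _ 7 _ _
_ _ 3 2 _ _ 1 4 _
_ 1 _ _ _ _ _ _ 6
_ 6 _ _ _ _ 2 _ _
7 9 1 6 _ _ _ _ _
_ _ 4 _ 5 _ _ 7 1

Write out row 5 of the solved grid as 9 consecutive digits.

r1c4 = 5 (sole candidate).
r2c9 = 5 (sole candidate).
r3c6 = 6 (sole candidate).
r3c9 = 2 (sole candidate).
r4c9 = 3 (sole candidate).
r6c7 = 5 (sole candidate).
r8c7 = 3 (sole candidate).
r9c2 = 3 (sole candidate).
r9c4 = 9 (sole candidate).
r9c7 = 6 (sole candidate).
r1c1 = 1 (sole candidate).
r1c8 = 3 (sole candidate).
r2c3 = 8 (sole candidate).
r3c8 = 1 (sole candidate).
r4c4 = 1 (sole candidate).
r4c8 = 2 (sole candidate).
r7c3 = 5 (sole candidate).
r3c3 = 7 (sole candidate).
r6c3 = 2 (sole candidate).
r7c1 = 8 (sole candidate).
r7c8 = 9 (sole candidate).
r7c9 = 4 (sole candidate).
r8c9 = 8 (sole candidate).
r9c1 = 2 (sole candidate).
r9c6 = 8 (sole candidate).
r3c2 = 5 (sole candidate).
r5c2 = 7: row 5 has {1,2,3,4}; col 2 has {1,2,3,4,5,6,8,9}; box has {1,2,3,8,9} → only 7 remains.
r5c6 = 5: row 5 has {1,2,3,4,7}; col 6 has {6,7,8,9}; box has {1,2,6} → only 5 remains.
r5c9 = 9: row 5 has {1,2,3,4,5,7}; col 9 has {1,2,3,4,5,6,7,8}; box has {1,2,3,4,5,6,7} → only 9 remains.
r6c1 = 4 (sole candidate).
r6c6 = 3 (sole candidate).
r6c8 = 8 (sole candidate).
r7c5 = 7 (sole candidate).
r7c6 = 1 (sole candidate).
r8c5 = 4 (sole candidate).
r8c6 = 2 (sole candidate).
r8c8 = 5 (sole candidate).
r3c1 = 9 (sole candidate).
r4c1 = 5 (sole candidate).
r4c6 = 4 (sole candidate).
r5c1 = 6: row 5 has {1,2,3,4,5,7,9}; col 1 has {1,2,3,4,5,7,8,9}; box has {1,2,3,4,5,7,8,9} → only 6 remains.
r5c5 = 8: row 5 has {1,2,3,4,5,6,7,9}; col 5 has {1,2,3,4,5,6,7}; box has {1,2,3,4,5,6} → only 8 remains.

673285149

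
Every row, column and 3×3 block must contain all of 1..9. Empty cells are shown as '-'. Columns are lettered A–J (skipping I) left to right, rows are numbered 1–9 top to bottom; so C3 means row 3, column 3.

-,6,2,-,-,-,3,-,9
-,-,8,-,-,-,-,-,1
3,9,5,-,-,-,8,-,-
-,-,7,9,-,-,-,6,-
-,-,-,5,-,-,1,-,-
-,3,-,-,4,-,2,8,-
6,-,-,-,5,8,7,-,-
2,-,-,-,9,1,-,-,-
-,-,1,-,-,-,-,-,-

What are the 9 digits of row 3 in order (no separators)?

B7 = 4: row 7 has {5,6,7,8}; col 2 has {3,6,9}; box has {1,2,6} → only 4 remains.
C8 = 3: row 8 has {1,2,9}; col 3 has {1,2,5,7,8}; box has {1,2,4,6} → only 3 remains.
B2 = 7: row 2 has {1,8}; col 2 has {3,4,6,9}; box has {2,3,5,6,8,9} → only 7 remains.
C7 = 9: row 7 has {4,5,6,7,8}; col 3 has {1,2,3,5,7,8}; box has {1,2,3,4,6} → only 9 remains.
A2 = 4: row 2 has {1,7,8}; col 1 has {2,3,6}; box has {2,3,5,6,7,8,9} → only 4 remains.
C6 = 6: row 6 has {2,3,4,8}; col 3 has {1,2,3,5,7,8,9}; box has {3,7} → only 6 remains.
F6 = 7: row 6 has {2,3,4,6,8}; col 6 has {1,8}; box has {4,5,9} → only 7 remains.
J6 = 5: row 6 has {2,3,4,6,7,8}; col 9 has {1,9}; box has {1,2,6,8} → only 5 remains.
A1 = 1: row 1 has {2,3,6,9}; col 1 has {2,3,4,6}; box has {2,3,4,5,6,7,8,9} → only 1 remains.
G4 = 4: row 4 has {6,7,9}; col 7 has {1,2,3,7,8}; box has {1,2,5,6,8} → only 4 remains.
J4 = 3: row 4 has {4,6,7,9}; col 9 has {1,5,9}; box has {1,2,4,5,6,8} → only 3 remains.
C5 = 4: row 5 has {1,5}; col 3 has {1,2,3,5,6,7,8,9}; box has {3,6,7} → only 4 remains.
J5 = 7: row 5 has {1,4,5}; col 9 has {1,3,5,9}; box has {1,2,3,4,5,6,8} → only 7 remains.
A6 = 9: row 6 has {2,3,4,5,6,7,8}; col 1 has {1,2,3,4,6}; box has {3,4,6,7} → only 9 remains.
D6 = 1: row 6 has {2,3,4,5,6,7,8,9}; col 4 has {5,9}; box has {4,5,7,9} → only 1 remains.
J7 = 2: row 7 has {4,5,6,7,8,9}; col 9 has {1,3,5,7,9}; box has {7} → only 2 remains.
F4 = 2: row 4 has {3,4,6,7,9}; col 6 has {1,7,8}; box has {1,4,5,7,9} → only 2 remains.
A5 = 8: row 5 has {1,4,5,7}; col 1 has {1,2,3,4,6,9}; box has {3,4,6,7,9} → only 8 remains.
B5 = 2: row 5 has {1,4,5,7,8}; col 2 has {3,4,6,7,9}; box has {3,4,6,7,8,9} → only 2 remains.
H5 = 9: row 5 has {1,2,4,5,7,8}; col 8 has {6,8}; box has {1,2,3,4,5,6,7,8} → only 9 remains.
D7 = 3: row 7 has {2,4,5,6,7,8,9}; col 4 has {1,5,9}; box has {1,5,8,9} → only 3 remains.
H7 = 1: row 7 has {2,3,4,5,6,7,8,9}; col 8 has {6,8,9}; box has {2,7} → only 1 remains.
A4 = 5: row 4 has {2,3,4,6,7,9}; col 1 has {1,2,3,4,6,8,9}; box has {2,3,4,6,7,8,9} → only 5 remains.
B4 = 1: row 4 has {2,3,4,5,6,7,9}; col 2 has {2,3,4,6,7,9}; box has {2,3,4,5,6,7,8,9} → only 1 remains.
E4 = 8: row 4 has {1,2,3,4,5,6,7,9}; col 5 has {4,5,9}; box has {1,2,4,5,7,9} → only 8 remains.
A9 = 7: row 9 has {1}; col 1 has {1,2,3,4,5,6,8,9}; box has {1,2,3,4,6,9} → only 7 remains.
E1 = 7: row 1 has {1,2,3,6,9}; col 5 has {4,5,8,9}; box has {} → only 7 remains.
D1 = 8: in row 1, 8 can only go here (every other open cell in that row sees an 8).
F2 = 9: in row 2, 9 can only go here (every other open cell in that row sees a 9).
E2 = 3: in row 2, 3 can only go here (every other open cell in that row sees a 3).
E5 = 6: row 5 has {1,2,4,5,7,8,9}; col 5 has {3,4,5,7,8,9}; box has {1,2,4,5,7,8,9} → only 6 remains.
F5 = 3: row 5 has {1,2,4,5,6,7,8,9}; col 6 has {1,2,7,8,9}; box has {1,2,4,5,6,7,8,9} → only 3 remains.
E9 = 2: row 9 has {1,7}; col 5 has {3,4,5,6,7,8,9}; box has {1,3,5,8,9} → only 2 remains.
E3 = 1: row 3 has {3,5,8,9}; col 5 has {2,3,4,5,6,7,8,9}; box has {3,7,8,9} → only 1 remains.
H3 = 7: in row 3, 7 can only go here (every other open cell in that row sees a 7).
D3 = 2: in row 3, 2 can only go here (every other open cell in that row sees a 2).
D2 = 6: row 2 has {1,3,4,7,8,9}; col 4 has {1,2,3,5,8,9}; box has {1,2,3,7,8,9} → only 6 remains.
G2 = 5: row 2 has {1,3,4,6,7,8,9}; col 7 has {1,2,3,4,7,8}; box has {1,3,7,8,9} → only 5 remains.
H2 = 2: row 2 has {1,3,4,5,6,7,8,9}; col 8 has {1,6,7,8,9}; box has {1,3,5,7,8,9} → only 2 remains.
F3 = 4: row 3 has {1,2,3,5,7,8,9}; col 6 has {1,2,3,7,8,9}; box has {1,2,3,6,7,8,9} → only 4 remains.
J3 = 6: row 3 has {1,2,3,4,5,7,8,9}; col 9 has {1,2,3,5,7,9}; box has {1,2,3,5,7,8,9} → only 6 remains.

395214876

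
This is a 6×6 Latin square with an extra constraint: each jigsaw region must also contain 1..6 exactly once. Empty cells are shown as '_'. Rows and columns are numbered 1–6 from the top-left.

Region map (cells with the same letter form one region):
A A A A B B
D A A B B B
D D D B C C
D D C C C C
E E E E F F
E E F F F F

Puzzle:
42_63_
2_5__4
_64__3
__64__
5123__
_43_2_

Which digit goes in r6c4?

r1c3 = 1: row 1 has {2,3,4,6}; col 3 has {2,3,4,5,6}; region has {2,4,5,6} → only 1 remains.
r1c6 = 5: row 1 has {1,2,3,4,6}; col 6 has {3,4}; region has {3,4} → only 5 remains.
r2c2 = 3: row 2 has {2,4,5}; col 2 has {1,2,4,6}; region has {1,2,4,5,6} → only 3 remains.
r2c4 = 1: row 2 has {2,3,4,5}; col 4 has {3,4,6}; region has {3,4,5} → only 1 remains.
r2c5 = 6: row 2 has {1,2,3,4,5}; col 5 has {2,3}; region has {1,3,4,5} → only 6 remains.
r3c1 = 1: row 3 has {3,4,6}; col 1 has {2,4,5}; region has {2,4,6} → only 1 remains.
r3c4 = 2: row 3 has {1,3,4,6}; col 4 has {1,3,4,6}; region has {1,3,4,5,6} → only 2 remains.
r3c5 = 5: row 3 has {1,2,3,4,6}; col 5 has {2,3,6}; region has {3,4,6} → only 5 remains.
r4c1 = 3: row 4 has {4,6}; col 1 has {1,2,4,5}; region has {1,2,4,6} → only 3 remains.
r4c2 = 5: row 4 has {3,4,6}; col 2 has {1,2,3,4,6}; region has {1,2,3,4,6} → only 5 remains.
r4c5 = 1: row 4 has {3,4,5,6}; col 5 has {2,3,5,6}; region has {3,4,5,6} → only 1 remains.
r4c6 = 2: row 4 has {1,3,4,5,6}; col 6 has {3,4,5}; region has {1,3,4,5,6} → only 2 remains.
r5c5 = 4: row 5 has {1,2,3,5}; col 5 has {1,2,3,5,6}; region has {2,3} → only 4 remains.
r5c6 = 6: row 5 has {1,2,3,4,5}; col 6 has {2,3,4,5}; region has {2,3,4} → only 6 remains.
r6c1 = 6: row 6 has {2,3,4}; col 1 has {1,2,3,4,5}; region has {1,2,3,4,5} → only 6 remains.
r6c4 = 5: row 6 has {2,3,4,6}; col 4 has {1,2,3,4,6}; region has {2,3,4,6} → only 5 remains.

5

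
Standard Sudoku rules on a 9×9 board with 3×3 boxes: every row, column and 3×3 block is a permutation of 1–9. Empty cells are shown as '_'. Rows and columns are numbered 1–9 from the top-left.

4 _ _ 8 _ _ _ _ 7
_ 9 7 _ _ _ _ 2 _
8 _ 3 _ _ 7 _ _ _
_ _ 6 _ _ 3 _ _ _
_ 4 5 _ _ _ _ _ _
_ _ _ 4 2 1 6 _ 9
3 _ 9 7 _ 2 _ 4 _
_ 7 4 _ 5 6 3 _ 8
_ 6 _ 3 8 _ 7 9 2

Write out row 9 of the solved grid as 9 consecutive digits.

561384792

row 6, column 1 = 7: row 6 has {1,2,4,6,9}; col 1 has {3,4,8}; box has {4,5,6} → only 7 remains.
row 6, column 3 = 8: row 6 has {1,2,4,6,7,9}; col 3 has {3,4,5,6,7,9}; box has {4,5,6,7} → only 8 remains.
row 7, column 5 = 1: row 7 has {2,3,4,7,9}; col 5 has {2,5,8}; box has {2,3,5,6,7,8} → only 1 remains.
row 7, column 7 = 5: row 7 has {1,2,3,4,7,9}; col 7 has {3,6,7}; box has {2,3,4,7,8,9} → only 5 remains.
row 7, column 9 = 6: row 7 has {1,2,3,4,5,7,9}; col 9 has {2,7,8,9}; box has {2,3,4,5,7,8,9} → only 6 remains.
row 8, column 4 = 9: row 8 has {3,4,5,6,7,8}; col 4 has {3,4,7,8}; box has {1,2,3,5,6,7,8} → only 9 remains.
row 8, column 8 = 1: row 8 has {3,4,5,6,7,8,9}; col 8 has {2,4,9}; box has {2,3,4,5,6,7,8,9} → only 1 remains.
row 9, column 3 = 1: row 9 has {2,3,6,7,8,9}; col 3 has {3,4,5,6,7,8,9}; box has {3,4,6,7,9} → only 1 remains.
row 9, column 6 = 4: row 9 has {1,2,3,6,7,8,9}; col 6 has {1,2,3,6,7}; box has {1,2,3,5,6,7,8,9} → only 4 remains.
row 1, column 3 = 2: row 1 has {4,7,8}; col 3 has {1,3,4,5,6,7,8,9}; box has {3,4,7,8,9} → only 2 remains.
row 2, column 6 = 5: row 2 has {2,7,9}; col 6 has {1,2,3,4,6,7}; box has {7,8} → only 5 remains.
row 4, column 4 = 5: row 4 has {3,6}; col 4 has {3,4,7,8,9}; box has {1,2,3,4} → only 5 remains.
row 5, column 4 = 6: row 5 has {4,5}; col 4 has {3,4,5,7,8,9}; box has {1,2,3,4,5} → only 6 remains.
row 6, column 2 = 3: row 6 has {1,2,4,6,7,8,9}; col 2 has {4,6,7,9}; box has {4,5,6,7,8} → only 3 remains.
row 6, column 8 = 5: row 6 has {1,2,3,4,6,7,8,9}; col 8 has {1,2,4,9}; box has {6,9} → only 5 remains.
row 7, column 2 = 8: row 7 has {1,2,3,4,5,6,7,9}; col 2 has {3,4,6,7,9}; box has {1,3,4,6,7,9} → only 8 remains.
row 8, column 1 = 2: row 8 has {1,3,4,5,6,7,8,9}; col 1 has {3,4,7,8}; box has {1,3,4,6,7,8,9} → only 2 remains.
row 9, column 1 = 5: row 9 has {1,2,3,4,6,7,8,9}; col 1 has {2,3,4,7,8}; box has {1,2,3,4,6,7,8,9} → only 5 remains.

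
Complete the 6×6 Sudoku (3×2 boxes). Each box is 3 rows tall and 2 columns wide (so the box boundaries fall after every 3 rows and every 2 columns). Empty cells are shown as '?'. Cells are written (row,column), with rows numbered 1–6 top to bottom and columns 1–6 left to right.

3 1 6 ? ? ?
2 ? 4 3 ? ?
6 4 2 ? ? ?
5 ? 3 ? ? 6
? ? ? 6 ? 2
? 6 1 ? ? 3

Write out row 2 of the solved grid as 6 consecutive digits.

(1,4) = 5 (sole candidate).
(1,6) = 4 (sole candidate).
(2,2) = 5: row 2 has {2,3,4}; col 2 has {1,4,6}; box has {1,2,3,4,6} → only 5 remains.
(2,6) = 1: row 2 has {2,3,4,5}; col 6 has {2,3,4,6}; box has {4} → only 1 remains.
(3,4) = 1 (sole candidate).
(3,6) = 5 (sole candidate).
(4,2) = 2 (sole candidate).
(4,4) = 4 (sole candidate).
(4,5) = 1 (sole candidate).
(5,2) = 3 (sole candidate).
(5,3) = 5 (sole candidate).
(5,5) = 4 (sole candidate).
(6,1) = 4 (sole candidate).
(6,4) = 2 (sole candidate).
(6,5) = 5 (sole candidate).
(1,5) = 2 (sole candidate).
(2,5) = 6: row 2 has {1,2,3,4,5}; col 5 has {1,2,4,5}; box has {1,2,4,5} → only 6 remains.

254361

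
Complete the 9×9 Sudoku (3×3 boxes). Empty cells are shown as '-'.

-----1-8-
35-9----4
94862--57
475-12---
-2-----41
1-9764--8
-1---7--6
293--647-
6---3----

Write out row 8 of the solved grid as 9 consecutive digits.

293186475

row 1, column 1 = 7: row 1 has {1,8}; col 1 has {1,2,3,4,6,9}; box has {3,4,5,8,9} → only 7 remains.
row 1, column 2 = 6: row 1 has {1,7,8}; col 2 has {1,2,4,5,7,9}; box has {3,4,5,7,8,9} → only 6 remains.
row 1, column 3 = 2: row 1 has {1,6,7,8}; col 3 has {3,5,8,9}; box has {3,4,5,6,7,8,9} → only 2 remains.
row 2, column 3 = 1: row 2 has {3,4,5,9}; col 3 has {2,3,5,8,9}; box has {2,3,4,5,6,7,8,9} → only 1 remains.
row 2, column 6 = 8: row 2 has {1,3,4,5,9}; col 6 has {1,2,4,6,7}; box has {1,2,6,9} → only 8 remains.
row 3, column 6 = 3: row 3 has {2,4,5,6,7,8,9}; col 6 has {1,2,4,6,7,8}; box has {1,2,6,8,9} → only 3 remains.
row 3, column 7 = 1: row 3 has {2,3,4,5,6,7,8,9}; col 7 has {4}; box has {4,5,7,8} → only 1 remains.
row 5, column 1 = 8: row 5 has {1,2,4}; col 1 has {1,2,3,4,6,7,9}; box has {1,2,4,5,7,9} → only 8 remains.
row 5, column 3 = 6: row 5 has {1,2,4,8}; col 3 has {1,2,3,5,8,9}; box has {1,2,4,5,7,8,9} → only 6 remains.
row 6, column 2 = 3: row 6 has {1,4,6,7,8,9}; col 2 has {1,2,4,5,6,7,9}; box has {1,2,4,5,6,7,8,9} → only 3 remains.
row 6, column 8 = 2: row 6 has {1,3,4,6,7,8,9}; col 8 has {4,5,7,8}; box has {1,4,8} → only 2 remains.
row 7, column 1 = 5: row 7 has {1,6,7}; col 1 has {1,2,3,4,6,7,8,9}; box has {1,2,3,6,9} → only 5 remains.
row 7, column 3 = 4: row 7 has {1,5,6,7}; col 3 has {1,2,3,5,6,8,9}; box has {1,2,3,5,6,9} → only 4 remains.
row 8, column 9 = 5: row 8 has {2,3,4,6,7,9}; col 9 has {1,4,6,7,8}; box has {4,6,7} → only 5 remains.
row 9, column 2 = 8: row 9 has {3,6}; col 2 has {1,2,3,4,5,6,7,9}; box has {1,2,3,4,5,6,9} → only 8 remains.
row 9, column 3 = 7: row 9 has {3,6,8}; col 3 has {1,2,3,4,5,6,8,9}; box has {1,2,3,4,5,6,8,9} → only 7 remains.
row 2, column 5 = 7: row 2 has {1,3,4,5,8,9}; col 5 has {1,2,3,6}; box has {1,2,3,6,8,9} → only 7 remains.
row 2, column 8 = 6: row 2 has {1,3,4,5,7,8,9}; col 8 has {2,4,5,7,8}; box has {1,4,5,7,8} → only 6 remains.
row 6, column 7 = 5: row 6 has {1,2,3,4,6,7,8,9}; col 7 has {1,4}; box has {1,2,4,8} → only 5 remains.
row 8, column 5 = 8: row 8 has {2,3,4,5,6,7,9}; col 5 has {1,2,3,6,7}; box has {3,6,7} → only 8 remains.
row 2, column 7 = 2: row 2 has {1,3,4,5,6,7,8,9}; col 7 has {1,4,5}; box has {1,4,5,6,7,8} → only 2 remains.
row 7, column 4 = 2: row 7 has {1,4,5,6,7}; col 4 has {6,7,9}; box has {3,6,7,8} → only 2 remains.
row 7, column 5 = 9: row 7 has {1,2,4,5,6,7}; col 5 has {1,2,3,6,7,8}; box has {2,3,6,7,8} → only 9 remains.
row 7, column 8 = 3: row 7 has {1,2,4,5,6,7,9}; col 8 has {2,4,5,6,7,8}; box has {4,5,6,7} → only 3 remains.
row 8, column 4 = 1: row 8 has {2,3,4,5,6,7,8,9}; col 4 has {2,6,7,9}; box has {2,3,6,7,8,9} → only 1 remains.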